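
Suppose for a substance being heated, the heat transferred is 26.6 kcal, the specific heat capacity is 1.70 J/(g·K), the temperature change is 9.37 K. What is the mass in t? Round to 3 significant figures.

0.00699 t

Solving Q = m·c·ΔT for m: m = Q/(c·ΔT).
Q = 26.6 kcal = 1.113×10^5 J; c = 1.70 J/(g·K) = 1700 J/(kg·K); ΔT = 9.37 K.
m = 6.987 kg
6.987 kg × (1 t / 1000 kg) = 0.006987 t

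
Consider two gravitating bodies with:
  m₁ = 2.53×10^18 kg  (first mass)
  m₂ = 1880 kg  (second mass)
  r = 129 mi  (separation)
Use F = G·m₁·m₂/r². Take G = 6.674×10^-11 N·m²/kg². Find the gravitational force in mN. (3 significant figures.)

7370 mN

From Newton's law of gravitation: F = Gm₁m₂/r².
m₁ = 2.53×10^18 kg; m₂ = 1880 kg; r = 129 mi = 2.076×10^5 m; G = 6.674×10^-11 N·m²/kg².
F = 7.365 N  (the unit combination reduces to kg·m/s² = N)
7.365 N × (1 mN / 0.001000 N) = 7365 mN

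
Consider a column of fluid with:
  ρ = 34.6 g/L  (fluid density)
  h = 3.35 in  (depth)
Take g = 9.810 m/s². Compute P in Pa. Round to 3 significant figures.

P is given directly by: P = ρgh.
ρ = 34.6 g/L = 34.60 kg/m³; h = 3.35 in = 0.08509 m; g = 9.810 m/s².
P = 28.88 Pa  (the unit combination reduces to kg/(m·s²) = Pa)

28.9 Pa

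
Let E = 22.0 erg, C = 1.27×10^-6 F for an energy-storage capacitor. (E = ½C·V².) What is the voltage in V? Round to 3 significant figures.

1.86 V

Rearranging E = ½C·V² for V: V = √(2E/C).
E = 22.0 erg = 2.200×10^-6 J; C = 1.27×10^-6 F.
V = 1.861 V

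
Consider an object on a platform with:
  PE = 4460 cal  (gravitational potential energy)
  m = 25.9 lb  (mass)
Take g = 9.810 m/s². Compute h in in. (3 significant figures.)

6370 in

Solving PE = m·g·h for h: h = PE/(m·g).
PE = 4460 cal = 18661 J; m = 25.9 lb = 11.75 kg; g = 9.810 m/s².
h = 161.9 m
161.9 m × (1 in / 0.02540 m) = 6375 in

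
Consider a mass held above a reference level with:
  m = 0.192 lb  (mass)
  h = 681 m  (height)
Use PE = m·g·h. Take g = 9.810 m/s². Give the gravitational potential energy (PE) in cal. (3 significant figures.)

139 cal

Directly: PE = mgh.
m = 0.192 lb = 0.08709 kg; h = 681 m; g = 9.810 m/s².
PE = 581.8 J
581.8 J × (1 cal / 4.184 J) = 139.1 cal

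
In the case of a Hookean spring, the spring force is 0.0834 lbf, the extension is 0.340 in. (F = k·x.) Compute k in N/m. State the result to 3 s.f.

43.0 N/m

From Hooke's law: k = F/x.
F = 0.0834 lbf = 0.3710 N; x = 0.340 in = 0.008636 m.
k = 42.96 N/m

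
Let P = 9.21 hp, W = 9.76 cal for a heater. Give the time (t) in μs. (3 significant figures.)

5950 μs

Rearranging: t = W/P.
P = 9.21 hp = 6868 W; W = 9.76 cal = 40.84 J.
t = 0.005946 s
0.005946 s × (1 μs / 1.000×10^-6 s) = 5946 μs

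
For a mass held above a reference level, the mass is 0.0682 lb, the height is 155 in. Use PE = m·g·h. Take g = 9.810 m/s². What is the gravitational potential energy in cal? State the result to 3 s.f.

Directly: PE = mgh.
m = 0.0682 lb = 0.03093 kg; h = 155 in = 3.937 m; g = 9.810 m/s².
PE = 1.195 J
1.195 J × (1 cal / 4.184 J) = 0.2856 cal

0.286 cal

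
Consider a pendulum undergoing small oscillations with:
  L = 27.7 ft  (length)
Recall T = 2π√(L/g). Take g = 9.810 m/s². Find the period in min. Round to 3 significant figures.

0.0971 min

Directly: T = 2π√(L/g).
L = 27.7 ft = 8.443 m; g = 9.810 m/s².
T = 5.829 s
5.829 s × (1 min / 60.00 s) = 0.09715 min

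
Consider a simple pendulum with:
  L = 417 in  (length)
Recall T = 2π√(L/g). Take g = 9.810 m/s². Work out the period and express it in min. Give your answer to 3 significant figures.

T is given directly by: T = 2π√(L/g).
L = 417 in = 10.59 m; g = 9.810 m/s².
T = 6.529 s
6.529 s × (1 min / 60.00 s) = 0.1088 min

0.109 min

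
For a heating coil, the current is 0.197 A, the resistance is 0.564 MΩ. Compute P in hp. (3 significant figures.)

29.4 hp

Directly: P = I²R.
I = 0.197 A; R = 0.564 MΩ = 5.640×10^5 Ω.
P = 21888 W  (the unit combination reduces to kg·m²/s³ = W)
21888 W × (1 hp / 745.7 W) = 29.35 hp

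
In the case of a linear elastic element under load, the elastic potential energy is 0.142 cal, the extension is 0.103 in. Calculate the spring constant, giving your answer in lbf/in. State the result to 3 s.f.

991 lbf/in

Solving U = ½k·x² for k: k = 2U/x².
U = 0.142 cal = 0.5941 J; x = 0.103 in = 0.002616 m.
k = 1.736×10^5 N/m
1.736×10^5 N/m × (1 lbf/in / 175.1 N/m) = 991.3 lbf/in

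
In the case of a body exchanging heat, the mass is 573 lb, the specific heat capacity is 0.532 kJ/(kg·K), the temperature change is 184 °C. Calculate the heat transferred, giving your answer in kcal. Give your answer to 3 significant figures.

Directly: Q = mcΔT.
m = 573 lb = 259.9 kg; c = 0.532 kJ/(kg·K) = 532.0 J/(kg·K); ΔT = 184 °C = 184.0 K.
Q = 2.544×10^7 J
2.544×10^7 J × (1 kcal / 4184 J) = 6081 kcal

6080 kcal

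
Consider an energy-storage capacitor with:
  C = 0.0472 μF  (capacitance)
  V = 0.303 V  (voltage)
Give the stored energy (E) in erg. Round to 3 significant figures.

0.0217 erg

E is given directly by: E = ½CV².
C = 0.0472 μF = 4.720×10^-8 F; V = 0.303 V.
E = 2.167×10^-9 J
2.167×10^-9 J × (1 erg / 1.000×10^-7 J) = 0.02167 erg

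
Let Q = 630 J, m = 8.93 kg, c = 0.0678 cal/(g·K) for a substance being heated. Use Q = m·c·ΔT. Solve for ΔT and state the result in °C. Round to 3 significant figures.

Rearranging Q = m·c·ΔT for ΔT: ΔT = Q/(m·c).
Q = 630 J; m = 8.93 kg; c = 0.0678 cal/(g·K) = 283.7 J/(kg·K).
ΔT = 0.2487 K
Since 1 °C = 1 K, 0.2487 °C.

0.249 °C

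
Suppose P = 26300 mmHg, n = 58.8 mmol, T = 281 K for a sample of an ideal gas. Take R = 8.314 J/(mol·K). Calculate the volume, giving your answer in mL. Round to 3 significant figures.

From the ideal-gas law: V = nRT/P.
P = 26300 mmHg = 3.506×10^6 Pa; n = 58.8 mmol = 0.05880 mol; T = 281 K; R = 8.314 J/(mol·K).
V = 3.918×10^-5 m³
3.918×10^-5 m³ × (1 mL / 1.000×10^-6 m³) = 39.18 mL

39.2 mL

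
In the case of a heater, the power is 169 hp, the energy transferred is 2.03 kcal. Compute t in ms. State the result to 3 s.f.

Rearranging P = W/t for t: t = W/P.
P = 169 hp = 1.260×10^5 W; W = 2.03 kcal = 8494 J.
t = 0.06740 s
0.06740 s × (1 ms / 0.001000 s) = 67.40 ms

67.4 ms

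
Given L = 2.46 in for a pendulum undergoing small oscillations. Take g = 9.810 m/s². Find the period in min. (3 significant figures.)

0.00836 min

Directly: T = 2π√(L/g).
L = 2.46 in = 0.06248 m; g = 9.810 m/s².
T = 0.5015 s
0.5015 s × (1 min / 60.00 s) = 0.008358 min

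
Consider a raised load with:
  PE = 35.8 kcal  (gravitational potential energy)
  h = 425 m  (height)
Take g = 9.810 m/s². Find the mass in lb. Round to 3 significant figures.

79.2 lb

Rearranging: m = PE/(g·h).
PE = 35.8 kcal = 1.498×10^5 J; h = 425 m; g = 9.810 m/s².
m = 35.93 kg
35.93 kg × (1 lb / 0.4536 kg) = 79.20 lb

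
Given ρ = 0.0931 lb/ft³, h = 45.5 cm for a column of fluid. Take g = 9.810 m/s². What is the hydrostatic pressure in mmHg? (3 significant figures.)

P is given directly by: P = ρgh.
ρ = 0.0931 lb/ft³ = 1.491 kg/m³; h = 45.5 cm = 0.4550 m; g = 9.810 m/s².
P = 6.657 Pa
6.657 Pa × (1 mmHg / 133.3 Pa) = 0.04993 mmHg

0.0499 mmHg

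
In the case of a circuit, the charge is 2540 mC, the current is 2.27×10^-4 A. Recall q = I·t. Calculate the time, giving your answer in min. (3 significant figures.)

186 min

Rearranging q = I·t for t: t = q/I.
q = 2540 mC = 2.540 C; I = 2.27×10^-4 A.
t = 11189 s
11189 s × (1 min / 60.00 s) = 186.5 min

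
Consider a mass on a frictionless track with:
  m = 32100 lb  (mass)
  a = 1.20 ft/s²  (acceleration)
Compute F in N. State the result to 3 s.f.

5330 N

F is given directly by: F = m·a.
m = 32100 lb = 14560 kg; a = 1.20 ft/s² = 0.3658 m/s².
F = 5326 N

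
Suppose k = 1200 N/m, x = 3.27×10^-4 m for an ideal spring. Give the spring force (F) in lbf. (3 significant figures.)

0.0882 lbf

Directly: F = kx.
k = 1200 N/m; x = 3.27×10^-4 m.
F = 0.3924 N
0.3924 N × (1 lbf / 4.448 N) = 0.08822 lbf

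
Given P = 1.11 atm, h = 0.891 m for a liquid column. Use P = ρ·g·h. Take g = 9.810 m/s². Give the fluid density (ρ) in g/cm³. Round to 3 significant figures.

12.9 g/cm³

Rearranging: ρ = P/(g·h).
P = 1.11 atm = 1.125×10^5 Pa; h = 0.891 m; g = 9.810 m/s².
ρ = 12867 kg/m³
12867 kg/m³ × (1 g/cm³ / 1000 kg/m³) = 12.87 g/cm³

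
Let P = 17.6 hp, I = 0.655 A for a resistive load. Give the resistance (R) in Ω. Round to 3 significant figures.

Rearranging: R = P/I².
P = 17.6 hp = 13124 W; I = 0.655 A.
R = 30591 Ω

30600 Ω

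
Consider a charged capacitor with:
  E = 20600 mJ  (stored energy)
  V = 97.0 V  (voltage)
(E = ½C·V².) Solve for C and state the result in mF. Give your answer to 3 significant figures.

Solving E = ½C·V² for C: C = 2E/V².
E = 20600 mJ = 20.60 J; V = 97.0 V.
C = 0.004379 F
0.004379 F × (1 mF / 0.001000 F) = 4.379 mF

4.38 mF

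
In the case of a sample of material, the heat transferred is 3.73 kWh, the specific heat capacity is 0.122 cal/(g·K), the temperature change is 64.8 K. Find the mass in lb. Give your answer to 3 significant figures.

895 lb

Solving Q = m·c·ΔT for m: m = Q/(c·ΔT).
Q = 3.73 kWh = 1.343×10^7 J; c = 0.122 cal/(g·K) = 510.4 J/(kg·K); ΔT = 64.8 K.
m = 406.0 kg
406.0 kg × (1 lb / 0.4536 kg) = 895.0 lb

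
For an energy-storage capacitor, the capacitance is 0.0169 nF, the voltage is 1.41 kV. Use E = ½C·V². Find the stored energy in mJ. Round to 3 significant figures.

Directly: E = ½CV².
C = 0.0169 nF = 1.690×10^-11 F; V = 1.41 kV = 1410 V.
E = 1.680×10^-5 J
1.680×10^-5 J × (1 mJ / 0.001000 J) = 0.01680 mJ

0.0168 mJ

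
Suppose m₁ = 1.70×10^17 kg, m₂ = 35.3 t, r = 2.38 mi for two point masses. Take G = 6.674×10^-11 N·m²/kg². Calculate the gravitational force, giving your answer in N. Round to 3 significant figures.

27300 N

F is given directly by: F = Gm₁m₂/r².
m₁ = 1.70×10^17 kg; m₂ = 35.3 t = 35300 kg; r = 2.38 mi = 3830 m; G = 6.674×10^-11 N·m²/kg².
F = 27300 N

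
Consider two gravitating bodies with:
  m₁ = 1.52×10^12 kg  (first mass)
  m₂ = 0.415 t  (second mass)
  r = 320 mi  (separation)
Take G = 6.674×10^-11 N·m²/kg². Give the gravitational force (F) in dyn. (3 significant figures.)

From Newton's law of gravitation: F = Gm₁m₂/r².
m₁ = 1.52×10^12 kg; m₂ = 0.415 t = 415.0 kg; r = 320 mi = 5.150×10^5 m; G = 6.674×10^-11 N·m²/kg².
F = 1.587×10^-7 N
1.587×10^-7 N × (1 dyn / 1.000×10^-5 N) = 0.01587 dyn

0.0159 dyn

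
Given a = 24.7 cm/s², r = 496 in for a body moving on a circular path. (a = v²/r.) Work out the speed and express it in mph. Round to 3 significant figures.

Rearranging a = v²/r for v: v = √(a·r).
a = 24.7 cm/s² = 0.2470 m/s²; r = 496 in = 12.60 m.
v = 1.764 m/s
1.764 m/s × (1 mph / 0.4470 m/s) = 3.946 mph

3.95 mph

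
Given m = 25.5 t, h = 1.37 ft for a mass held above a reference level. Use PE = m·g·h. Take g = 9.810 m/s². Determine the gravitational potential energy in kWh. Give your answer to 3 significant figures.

0.0290 kWh

Directly: PE = mgh.
m = 25.5 t = 25500 kg; h = 1.37 ft = 0.4176 m; g = 9.810 m/s².
PE = 1.045×10^5 J
1.045×10^5 J × (1 kWh / 3.600×10^6 J) = 0.02902 kWh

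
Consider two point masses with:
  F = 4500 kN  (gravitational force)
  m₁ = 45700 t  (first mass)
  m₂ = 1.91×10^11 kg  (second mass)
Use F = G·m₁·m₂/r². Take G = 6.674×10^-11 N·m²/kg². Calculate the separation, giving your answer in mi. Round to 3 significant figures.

0.00707 mi

Rearranging: r = √(G·m₁m₂/F).
F = 4500 kN = 4.500×10^6 N; m₁ = 45700 t = 4.570×10^7 kg; m₂ = 1.91×10^11 kg; G = 6.674×10^-11 N·m²/kg².
r = 11.38 m
11.38 m × (1 mi / 1609 m) = 0.007070 mi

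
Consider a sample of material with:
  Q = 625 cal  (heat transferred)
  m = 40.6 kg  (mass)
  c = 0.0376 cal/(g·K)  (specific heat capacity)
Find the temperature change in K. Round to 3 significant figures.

Rearranging Q = m·c·ΔT for ΔT: ΔT = Q/(m·c).
Q = 625 cal = 2615 J; m = 40.6 kg; c = 0.0376 cal/(g·K) = 157.3 J/(kg·K).
ΔT = 0.4094 K

0.409 K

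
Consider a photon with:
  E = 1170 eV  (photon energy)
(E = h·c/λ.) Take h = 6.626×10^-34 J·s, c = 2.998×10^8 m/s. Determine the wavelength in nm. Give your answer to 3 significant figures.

1.06 nm

Rearranging E = h·c/λ for λ: λ = hc/E.
E = 1170 eV = 1.875×10^-16 J; h = 6.626×10^-34 J·s; c = 2.998×10^8 m/s.
λ = 1.060×10^-9 m
1.060×10^-9 m × (1 nm / 1.000×10^-9 m) = 1.060 nm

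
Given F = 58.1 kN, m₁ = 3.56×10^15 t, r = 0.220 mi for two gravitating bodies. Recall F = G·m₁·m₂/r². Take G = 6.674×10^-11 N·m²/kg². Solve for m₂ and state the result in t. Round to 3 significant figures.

0.0307 t

Rearranging: m₂ = F·r²/(G·m₁).
F = 58.1 kN = 58100 N; m₁ = 3.56×10^15 t = 3.560×10^18 kg; r = 0.220 mi = 354.1 m; G = 6.674×10^-11 N·m²/kg².
m₂ = 30.65 kg
30.65 kg × (1 t / 1000 kg) = 0.03065 t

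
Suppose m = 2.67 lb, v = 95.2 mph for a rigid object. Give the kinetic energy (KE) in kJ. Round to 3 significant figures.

Directly: KE = ½mv².
m = 2.67 lb = 1.211 kg; v = 95.2 mph = 42.56 m/s.
KE = 1097 J
1097 J × (1 kJ / 1000 J) = 1.097 kJ

1.10 kJ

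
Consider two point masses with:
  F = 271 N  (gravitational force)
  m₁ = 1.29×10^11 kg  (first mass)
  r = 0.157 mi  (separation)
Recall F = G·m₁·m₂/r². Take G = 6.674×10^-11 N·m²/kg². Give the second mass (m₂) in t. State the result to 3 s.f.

From Newton's law of gravitation: m₂ = F·r²/(G·m₁).
F = 271 N; m₁ = 1.29×10^11 kg; r = 0.157 mi = 252.7 m; G = 6.674×10^-11 N·m²/kg².
m₂ = 2.010×10^6 kg
2.010×10^6 kg × (1 t / 1000 kg) = 2010 t

2010 t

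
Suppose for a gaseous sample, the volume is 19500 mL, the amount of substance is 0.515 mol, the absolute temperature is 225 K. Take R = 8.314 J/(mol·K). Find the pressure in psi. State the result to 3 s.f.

From the ideal-gas law: P = nRT/V.
V = 19500 mL = 0.01950 m³; n = 0.515 mol; T = 225 K; R = 8.314 J/(mol·K).
P = 49404 Pa
49404 Pa × (1 psi / 6895 Pa) = 7.165 psi

7.17 psi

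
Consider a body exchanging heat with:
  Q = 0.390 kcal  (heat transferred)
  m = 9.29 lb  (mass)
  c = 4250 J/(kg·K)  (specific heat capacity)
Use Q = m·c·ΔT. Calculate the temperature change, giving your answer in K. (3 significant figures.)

0.0911 K

Rearranging Q = m·c·ΔT for ΔT: ΔT = Q/(m·c).
Q = 0.390 kcal = 1632 J; m = 9.29 lb = 4.214 kg; c = 4250 J/(kg·K).
ΔT = 0.09111 K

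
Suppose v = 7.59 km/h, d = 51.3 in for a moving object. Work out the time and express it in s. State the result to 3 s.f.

0.618 s

Solving v = d/t for t: t = d/v.
v = 7.59 km/h = 2.108 m/s; d = 51.3 in = 1.303 m.
t = 0.6180 s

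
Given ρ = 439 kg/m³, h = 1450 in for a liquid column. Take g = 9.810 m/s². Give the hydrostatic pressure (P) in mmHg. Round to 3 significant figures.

P is given directly by: P = ρgh.
ρ = 439 kg/m³; h = 1450 in = 36.83 m; g = 9.810 m/s².
P = 1.586×10^5 Pa
1.586×10^5 Pa × (1 mmHg / 133.3 Pa) = 1190 mmHg

1190 mmHg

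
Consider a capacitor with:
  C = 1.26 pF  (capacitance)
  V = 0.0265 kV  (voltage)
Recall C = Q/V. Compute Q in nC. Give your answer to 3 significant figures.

0.0334 nC

Solving C = Q/V for Q: Q = CV.
C = 1.26 pF = 1.260×10^-12 F; V = 0.0265 kV = 26.50 V.
Q = 3.339×10^-11 C
3.339×10^-11 C × (1 nC / 1.000×10^-9 C) = 0.03339 nC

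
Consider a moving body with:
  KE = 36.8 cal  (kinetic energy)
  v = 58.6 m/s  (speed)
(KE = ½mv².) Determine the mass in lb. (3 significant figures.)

Rearranging: m = 2·KE/v².
KE = 36.8 cal = 154.0 J; v = 58.6 m/s.
m = 0.08968 kg
0.08968 kg × (1 lb / 0.4536 kg) = 0.1977 lb

0.198 lb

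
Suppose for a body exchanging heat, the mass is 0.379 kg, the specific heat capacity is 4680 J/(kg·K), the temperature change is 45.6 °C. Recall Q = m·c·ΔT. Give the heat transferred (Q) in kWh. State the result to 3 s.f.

0.0225 kWh

Q is given directly by: Q = mcΔT.
m = 0.379 kg; c = 4680 J/(kg·K); ΔT = 45.6 °C = 45.60 K.
Q = 80882 J
80882 J × (1 kWh / 3.600×10^6 J) = 0.02247 kWh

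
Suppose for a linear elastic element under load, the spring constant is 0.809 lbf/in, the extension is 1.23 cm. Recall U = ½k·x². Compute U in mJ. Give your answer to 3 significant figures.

10.7 mJ

Directly: U = ½kx².
k = 0.809 lbf/in = 141.7 N/m; x = 1.23 cm = 0.01230 m.
U = 0.01072 J
0.01072 J × (1 mJ / 0.001000 J) = 10.72 mJ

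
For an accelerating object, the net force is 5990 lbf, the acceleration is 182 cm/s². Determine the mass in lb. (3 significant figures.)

32300 lb

Solving F = m·a for m: m = F/a.
F = 5990 lbf = 26645 N; a = 182 cm/s² = 1.820 m/s².
m = 14640 kg
14640 kg × (1 lb / 0.4536 kg) = 32276 lb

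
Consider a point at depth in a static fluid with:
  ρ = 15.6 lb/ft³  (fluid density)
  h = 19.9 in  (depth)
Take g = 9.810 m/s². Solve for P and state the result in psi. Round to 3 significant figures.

0.180 psi

Directly: P = ρgh.
ρ = 15.6 lb/ft³ = 249.9 kg/m³; h = 19.9 in = 0.5055 m; g = 9.810 m/s².
P = 1239 Pa
1239 Pa × (1 psi / 6895 Pa) = 0.1797 psi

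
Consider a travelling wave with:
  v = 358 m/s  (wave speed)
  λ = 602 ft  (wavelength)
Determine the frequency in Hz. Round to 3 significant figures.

Rearranging v = f·λ for f: f = v/λ.
v = 358 m/s; λ = 602 ft = 183.5 m.
f = 1.951 Hz

1.95 Hz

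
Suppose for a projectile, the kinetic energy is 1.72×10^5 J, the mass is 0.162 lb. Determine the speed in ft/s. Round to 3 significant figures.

Rearranging: v = √(2·KE/m).
KE = 1.72×10^5 J; m = 0.162 lb = 0.07348 kg.
v = 2164 m/s
2164 m/s × (1 ft/s / 0.3048 m/s) = 7099 ft/s

7100 ft/s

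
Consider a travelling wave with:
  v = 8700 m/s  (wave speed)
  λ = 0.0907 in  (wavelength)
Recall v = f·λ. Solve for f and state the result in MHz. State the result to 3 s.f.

Solving v = f·λ for f: f = v/λ.
v = 8700 m/s; λ = 0.0907 in = 0.002304 m.
f = 3.776×10^6 Hz
3.776×10^6 Hz × (1 MHz / 1.000×10^6 Hz) = 3.776 MHz

3.78 MHz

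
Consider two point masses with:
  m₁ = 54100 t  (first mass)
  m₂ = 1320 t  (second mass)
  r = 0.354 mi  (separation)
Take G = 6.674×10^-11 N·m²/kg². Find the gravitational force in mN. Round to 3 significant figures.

From Newton's law of gravitation: F = Gm₁m₂/r².
m₁ = 54100 t = 5.410×10^7 kg; m₂ = 1320 t = 1.320×10^6 kg; r = 0.354 mi = 569.7 m; G = 6.674×10^-11 N·m²/kg².
F = 0.01468 N
0.01468 N × (1 mN / 0.001000 N) = 14.68 mN

14.7 mN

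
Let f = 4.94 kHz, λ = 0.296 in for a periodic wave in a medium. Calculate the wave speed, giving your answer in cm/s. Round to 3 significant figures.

3710 cm/s

Directly: v = fλ.
f = 4.94 kHz = 4940 Hz; λ = 0.296 in = 0.007518 m.
v = 37.14 m/s
37.14 m/s × (1 cm/s / 0.01000 m/s) = 3714 cm/s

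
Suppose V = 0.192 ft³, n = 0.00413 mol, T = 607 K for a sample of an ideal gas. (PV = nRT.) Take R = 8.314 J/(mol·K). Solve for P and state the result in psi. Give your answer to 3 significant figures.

0.556 psi

P is given directly by: P = nRT/V.
V = 0.192 ft³ = 0.005437 m³; n = 0.00413 mol; T = 607 K; R = 8.314 J/(mol·K).
P = 3834 Pa
3834 Pa × (1 psi / 6895 Pa) = 0.5560 psi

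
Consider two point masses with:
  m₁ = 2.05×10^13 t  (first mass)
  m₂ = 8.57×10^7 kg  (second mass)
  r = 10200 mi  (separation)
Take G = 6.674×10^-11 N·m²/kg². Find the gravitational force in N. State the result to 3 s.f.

0.435 N

Directly: F = Gm₁m₂/r².
m₁ = 2.05×10^13 t = 2.050×10^16 kg; m₂ = 8.57×10^7 kg; r = 10200 mi = 1.642×10^7 m; G = 6.674×10^-11 N·m²/kg².
F = 0.4351 N  (the unit combination reduces to kg·m/s² = N)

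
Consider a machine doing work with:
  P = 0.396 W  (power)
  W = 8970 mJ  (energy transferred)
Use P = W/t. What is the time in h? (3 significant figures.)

0.00629 h

Solving P = W/t for t: t = W/P.
P = 0.396 W; W = 8970 mJ = 8.970 J.
t = 22.65 s
22.65 s × (1 h / 3600 s) = 0.006292 h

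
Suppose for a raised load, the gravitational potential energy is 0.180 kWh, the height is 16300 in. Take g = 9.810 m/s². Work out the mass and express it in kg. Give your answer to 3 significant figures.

Solving PE = m·g·h for m: m = PE/(g·h).
PE = 0.180 kWh = 6.480×10^5 J; h = 16300 in = 414.0 m; g = 9.810 m/s².
m = 159.5 kg

160 kg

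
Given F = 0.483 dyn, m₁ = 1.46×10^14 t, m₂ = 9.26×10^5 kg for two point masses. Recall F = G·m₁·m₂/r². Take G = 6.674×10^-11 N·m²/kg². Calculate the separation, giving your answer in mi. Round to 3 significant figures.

8.49×10^5 mi

From Newton's law of gravitation: r = √(G·m₁m₂/F).
F = 0.483 dyn = 4.830×10^-6 N; m₁ = 1.46×10^14 t = 1.460×10^17 kg; m₂ = 9.26×10^5 kg; G = 6.674×10^-11 N·m²/kg².
r = 1.367×10^9 m
1.367×10^9 m × (1 mi / 1609 m) = 8.493×10^5 mi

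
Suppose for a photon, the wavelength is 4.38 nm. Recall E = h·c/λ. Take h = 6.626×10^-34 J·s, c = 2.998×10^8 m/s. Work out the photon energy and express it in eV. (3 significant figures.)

E is given directly by: E = hc/λ.
λ = 4.38 nm = 4.380×10^-9 m; h = 6.626×10^-34 J·s; c = 2.998×10^8 m/s.
E = 4.535×10^-17 J
4.535×10^-17 J × (1 eV / 1.602×10^-19 J) = 283.1 eV

283 eV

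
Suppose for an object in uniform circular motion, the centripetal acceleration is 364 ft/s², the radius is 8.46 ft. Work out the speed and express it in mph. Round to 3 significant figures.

37.8 mph

Rearranging a = v²/r for v: v = √(a·r).
a = 364 ft/s² = 110.9 m/s²; r = 8.46 ft = 2.579 m.
v = 16.91 m/s
16.91 m/s × (1 mph / 0.4470 m/s) = 37.84 mph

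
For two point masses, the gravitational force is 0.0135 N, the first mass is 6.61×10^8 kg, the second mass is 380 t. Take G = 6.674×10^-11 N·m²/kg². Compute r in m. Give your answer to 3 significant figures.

From Newton's law of gravitation: r = √(G·m₁m₂/F).
F = 0.0135 N; m₁ = 6.61×10^8 kg; m₂ = 380 t = 3.800×10^5 kg; G = 6.674×10^-11 N·m²/kg².
r = 1114 m

1110 m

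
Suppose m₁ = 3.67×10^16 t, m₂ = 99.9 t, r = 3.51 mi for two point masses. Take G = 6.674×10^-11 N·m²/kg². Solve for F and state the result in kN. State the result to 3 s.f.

7670 kN

F is given directly by: F = Gm₁m₂/r².
m₁ = 3.67×10^16 t = 3.670×10^19 kg; m₂ = 99.9 t = 99900 kg; r = 3.51 mi = 5649 m; G = 6.674×10^-11 N·m²/kg².
F = 7.668×10^6 N  (the unit combination reduces to kg·m/s² = N)
7.668×10^6 N × (1 kN / 1000 N) = 7668 kN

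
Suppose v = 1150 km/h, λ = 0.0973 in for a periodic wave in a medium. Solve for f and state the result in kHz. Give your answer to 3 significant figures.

129 kHz

Rearranging v = f·λ for f: f = v/λ.
v = 1150 km/h = 319.4 m/s; λ = 0.0973 in = 0.002471 m.
f = 1.293×10^5 Hz
1.293×10^5 Hz × (1 kHz / 1000 Hz) = 129.3 kHz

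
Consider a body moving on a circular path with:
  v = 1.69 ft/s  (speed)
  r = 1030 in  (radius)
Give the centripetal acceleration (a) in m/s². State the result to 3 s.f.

a is given directly by: a = v²/r.
v = 1.69 ft/s = 0.5151 m/s; r = 1030 in = 26.16 m.
a = 0.01014 m/s²

0.0101 m/s²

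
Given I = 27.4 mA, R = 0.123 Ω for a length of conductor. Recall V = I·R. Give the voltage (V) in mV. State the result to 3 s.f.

3.37 mV

Directly: V = IR.
I = 27.4 mA = 0.02740 A; R = 0.123 Ω.
V = 0.003370 V
0.003370 V × (1 mV / 0.001000 V) = 3.370 mV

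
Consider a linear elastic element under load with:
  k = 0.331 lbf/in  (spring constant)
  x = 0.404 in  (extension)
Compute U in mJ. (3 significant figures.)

3.05 mJ

Directly: U = ½kx².
k = 0.331 lbf/in = 57.97 N/m; x = 0.404 in = 0.01026 m.
U = 0.003052 J
0.003052 J × (1 mJ / 0.001000 J) = 3.052 mJ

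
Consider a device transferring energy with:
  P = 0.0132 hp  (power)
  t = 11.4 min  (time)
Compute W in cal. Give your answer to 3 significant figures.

1610 cal

Solving P = W/t for W: W = P·t.
P = 0.0132 hp = 9.843 W; t = 11.4 min = 684.0 s.
W = 6733 J  (the unit combination reduces to kg·m²/s² = J)
6733 J × (1 cal / 4.184 J) = 1609 cal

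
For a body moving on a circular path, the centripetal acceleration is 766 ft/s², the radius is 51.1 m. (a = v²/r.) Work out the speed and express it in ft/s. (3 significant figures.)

Rearranging a = v²/r for v: v = √(a·r).
a = 766 ft/s² = 233.5 m/s²; r = 51.1 m.
v = 109.2 m/s
109.2 m/s × (1 ft/s / 0.3048 m/s) = 358.4 ft/s

358 ft/s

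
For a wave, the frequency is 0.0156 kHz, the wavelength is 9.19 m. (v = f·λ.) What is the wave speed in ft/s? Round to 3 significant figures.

Directly: v = fλ.
f = 0.0156 kHz = 15.60 Hz; λ = 9.19 m.
v = 143.4 m/s
143.4 m/s × (1 ft/s / 0.3048 m/s) = 470.4 ft/s

470 ft/s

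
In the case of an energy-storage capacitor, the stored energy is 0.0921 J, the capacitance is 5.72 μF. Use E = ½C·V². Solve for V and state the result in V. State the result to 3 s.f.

179 V

Rearranging: V = √(2E/C).
E = 0.0921 J; C = 5.72 μF = 5.720×10^-6 F.
V = 179.5 V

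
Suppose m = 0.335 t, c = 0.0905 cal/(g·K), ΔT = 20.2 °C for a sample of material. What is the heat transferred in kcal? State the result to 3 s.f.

612 kcal

Directly: Q = mcΔT.
m = 0.335 t = 335.0 kg; c = 0.0905 cal/(g·K) = 378.7 J/(kg·K); ΔT = 20.2 °C = 20.20 K.
Q = 2.562×10^6 J
2.562×10^6 J × (1 kcal / 4184 J) = 612.4 kcal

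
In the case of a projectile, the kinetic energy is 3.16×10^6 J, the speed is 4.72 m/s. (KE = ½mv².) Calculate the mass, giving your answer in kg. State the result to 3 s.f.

2.84×10^5 kg

Rearranging KE = ½mv² for m: m = 2·KE/v².
KE = 3.16×10^6 J; v = 4.72 m/s.
m = 2.837×10^5 kg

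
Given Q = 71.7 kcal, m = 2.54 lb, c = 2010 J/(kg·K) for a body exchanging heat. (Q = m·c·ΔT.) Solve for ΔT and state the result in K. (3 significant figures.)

130 K

Rearranging: ΔT = Q/(m·c).
Q = 71.7 kcal = 3.000×10^5 J; m = 2.54 lb = 1.152 kg; c = 2010 J/(kg·K).
ΔT = 129.5 K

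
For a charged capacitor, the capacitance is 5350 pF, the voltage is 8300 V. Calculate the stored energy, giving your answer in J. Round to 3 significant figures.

0.184 J

E is given directly by: E = ½CV².
C = 5350 pF = 5.350×10^-9 F; V = 8300 V.
E = 0.1843 J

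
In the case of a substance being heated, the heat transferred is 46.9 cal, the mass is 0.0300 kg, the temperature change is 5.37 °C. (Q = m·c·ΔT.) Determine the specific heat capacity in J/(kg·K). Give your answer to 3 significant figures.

Rearranging: c = Q/(m·ΔT).
Q = 46.9 cal = 196.2 J; m = 0.0300 kg; ΔT = 5.37 °C = 5.370 K.
c = 1218 J/(kg·K)

1220 J/(kg·K)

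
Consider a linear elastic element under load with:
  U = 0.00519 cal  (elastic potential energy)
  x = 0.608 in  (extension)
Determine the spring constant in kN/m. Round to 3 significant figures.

0.182 kN/m

Rearranging U = ½k·x² for k: k = 2U/x².
U = 0.00519 cal = 0.02171 J; x = 0.608 in = 0.01544 m.
k = 182.1 N/m
182.1 N/m × (1 kN/m / 1000 N/m) = 0.1821 kN/m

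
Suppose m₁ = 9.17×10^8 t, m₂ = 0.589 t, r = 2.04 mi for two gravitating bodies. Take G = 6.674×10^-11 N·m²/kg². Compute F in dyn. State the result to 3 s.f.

F is given directly by: F = Gm₁m₂/r².
m₁ = 9.17×10^8 t = 9.170×10^11 kg; m₂ = 0.589 t = 589.0 kg; r = 2.04 mi = 3283 m; G = 6.674×10^-11 N·m²/kg².
F = 0.003344 N  (the unit combination reduces to kg·m/s² = N)
0.003344 N × (1 dyn / 1.000×10^-5 N) = 334.4 dyn

334 dyn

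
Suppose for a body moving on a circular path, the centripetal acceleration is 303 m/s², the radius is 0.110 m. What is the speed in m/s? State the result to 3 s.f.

Rearranging: v = √(a·r).
a = 303 m/s²; r = 0.110 m.
v = 5.773 m/s

5.77 m/s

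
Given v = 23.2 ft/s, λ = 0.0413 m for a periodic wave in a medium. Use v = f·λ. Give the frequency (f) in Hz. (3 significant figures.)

Rearranging: f = v/λ.
v = 23.2 ft/s = 7.071 m/s; λ = 0.0413 m.
f = 171.2 Hz

171 Hz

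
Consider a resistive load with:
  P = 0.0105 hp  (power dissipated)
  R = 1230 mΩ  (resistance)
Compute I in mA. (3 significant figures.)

2520 mA

Solving P = I²R for I: I = √(P/R).
P = 0.0105 hp = 7.830 W; R = 1230 mΩ = 1.230 Ω.
I = 2.523 A
2.523 A × (1 mA / 0.001000 A) = 2523 mA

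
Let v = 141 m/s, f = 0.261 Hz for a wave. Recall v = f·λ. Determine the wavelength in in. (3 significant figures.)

21300 in

Rearranging v = f·λ for λ: λ = v/f.
v = 141 m/s; f = 0.261 Hz.
λ = 540.2 m
540.2 m × (1 in / 0.02540 m) = 21269 in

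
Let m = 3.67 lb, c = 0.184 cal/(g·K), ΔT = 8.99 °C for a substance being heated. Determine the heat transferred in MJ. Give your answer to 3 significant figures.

0.0115 MJ

Directly: Q = mcΔT.
m = 3.67 lb = 1.665 kg; c = 0.184 cal/(g·K) = 769.9 J/(kg·K); ΔT = 8.99 °C = 8.990 K.
Q = 11521 J
11521 J × (1 MJ / 1.000×10^6 J) = 0.01152 MJ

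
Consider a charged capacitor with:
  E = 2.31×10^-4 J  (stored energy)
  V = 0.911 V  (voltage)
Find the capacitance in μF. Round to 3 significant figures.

557 μF

Solving E = ½C·V² for C: C = 2E/V².
E = 2.31×10^-4 J; V = 0.911 V.
C = 5.567×10^-4 F
5.567×10^-4 F × (1 μF / 1.000×10^-6 F) = 556.7 μF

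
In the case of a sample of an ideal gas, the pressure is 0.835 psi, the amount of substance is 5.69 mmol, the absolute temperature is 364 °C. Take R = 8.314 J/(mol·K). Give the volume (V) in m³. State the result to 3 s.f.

Rearranging PV = nRT for V: V = nRT/P.
P = 0.835 psi = 5757 Pa; n = 5.69 mmol = 0.005690 mol; T = 364 °C = 637.1 K; R = 8.314 J/(mol·K).
V = 0.005236 m³

0.00524 m³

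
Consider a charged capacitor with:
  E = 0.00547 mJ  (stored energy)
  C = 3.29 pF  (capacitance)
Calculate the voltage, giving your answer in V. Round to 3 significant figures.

1820 V

Rearranging E = ½C·V² for V: V = √(2E/C).
E = 0.00547 mJ = 5.470×10^-6 J; C = 3.29 pF = 3.290×10^-12 F.
V = 1824 V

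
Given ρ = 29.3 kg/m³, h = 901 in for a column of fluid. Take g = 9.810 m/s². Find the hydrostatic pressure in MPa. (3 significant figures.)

0.00658 MPa

Directly: P = ρgh.
ρ = 29.3 kg/m³; h = 901 in = 22.89 m; g = 9.810 m/s².
P = 6578 Pa
6578 Pa × (1 MPa / 1.000×10^6 Pa) = 0.006578 MPa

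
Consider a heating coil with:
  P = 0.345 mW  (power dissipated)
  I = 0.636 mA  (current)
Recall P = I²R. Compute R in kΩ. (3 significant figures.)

0.853 kΩ

Solving P = I²R for R: R = P/I².
P = 0.345 mW = 3.450×10^-4 W; I = 0.636 mA = 6.360×10^-4 A.
R = 852.9 Ω
852.9 Ω × (1 kΩ / 1000 Ω) = 0.8529 kΩ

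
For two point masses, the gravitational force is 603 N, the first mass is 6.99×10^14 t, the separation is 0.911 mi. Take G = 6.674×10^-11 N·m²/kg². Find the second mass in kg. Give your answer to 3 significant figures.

Rearranging: m₂ = F·r²/(G·m₁).
F = 603 N; m₁ = 6.99×10^14 t = 6.990×10^17 kg; r = 0.911 mi = 1466 m; G = 6.674×10^-11 N·m²/kg².
m₂ = 27.78 kg

27.8 kg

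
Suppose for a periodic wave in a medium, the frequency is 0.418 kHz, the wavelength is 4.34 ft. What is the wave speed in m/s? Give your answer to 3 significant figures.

Directly: v = fλ.
f = 0.418 kHz = 418.0 Hz; λ = 4.34 ft = 1.323 m.
v = 552.9 m/s

553 m/s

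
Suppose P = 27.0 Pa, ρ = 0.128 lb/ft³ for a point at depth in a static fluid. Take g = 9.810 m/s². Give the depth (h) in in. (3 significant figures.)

52.8 in

Solving P = ρ·g·h for h: h = P/(ρ·g).
P = 27.0 Pa; ρ = 0.128 lb/ft³ = 2.050 kg/m³; g = 9.810 m/s².
h = 1.342 m
1.342 m × (1 in / 0.02540 m) = 52.85 in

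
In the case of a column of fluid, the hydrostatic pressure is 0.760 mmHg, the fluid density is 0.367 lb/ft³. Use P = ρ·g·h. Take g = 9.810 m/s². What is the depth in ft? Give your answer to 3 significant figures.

5.76 ft

Solving P = ρ·g·h for h: h = P/(ρ·g).
P = 0.760 mmHg = 101.3 Pa; ρ = 0.367 lb/ft³ = 5.879 kg/m³; g = 9.810 m/s².
h = 1.757 m
1.757 m × (1 ft / 0.3048 m) = 5.764 ft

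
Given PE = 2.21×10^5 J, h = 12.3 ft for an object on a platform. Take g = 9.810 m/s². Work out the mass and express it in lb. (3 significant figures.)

Solving PE = m·g·h for m: m = PE/(g·h).
PE = 2.21×10^5 J; h = 12.3 ft = 3.749 m; g = 9.810 m/s².
m = 6009 kg
6009 kg × (1 lb / 0.4536 kg) = 13248 lb

13200 lb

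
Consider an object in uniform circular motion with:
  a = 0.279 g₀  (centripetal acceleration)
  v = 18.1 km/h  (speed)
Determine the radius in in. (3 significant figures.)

364 in

Solving a = v²/r for r: r = v²/a.
a = 0.279 g₀ = 2.736 m/s²; v = 18.1 km/h = 5.028 m/s.
r = 9.239 m
9.239 m × (1 in / 0.02540 m) = 363.7 in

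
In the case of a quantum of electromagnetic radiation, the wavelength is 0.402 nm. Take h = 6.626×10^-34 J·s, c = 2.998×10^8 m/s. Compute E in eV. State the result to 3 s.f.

E is given directly by: E = hc/λ.
λ = 0.402 nm = 4.020×10^-10 m; h = 6.626×10^-34 J·s; c = 2.998×10^8 m/s.
E = 4.941×10^-16 J  (the unit combination reduces to kg·m²/s² = J)
4.941×10^-16 J × (1 eV / 1.602×10^-19 J) = 3084 eV

3080 eV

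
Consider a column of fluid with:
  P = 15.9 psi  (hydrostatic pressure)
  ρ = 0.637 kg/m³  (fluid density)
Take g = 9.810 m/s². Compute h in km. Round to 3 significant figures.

Rearranging: h = P/(ρ·g).
P = 15.9 psi = 1.096×10^5 Pa; ρ = 0.637 kg/m³; g = 9.810 m/s².
h = 17543 m
17543 m × (1 km / 1000 m) = 17.54 km

17.5 km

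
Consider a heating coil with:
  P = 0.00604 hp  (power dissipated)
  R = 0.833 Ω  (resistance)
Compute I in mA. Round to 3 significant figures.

2330 mA

Solving P = I²R for I: I = √(P/R).
P = 0.00604 hp = 4.504 W; R = 0.833 Ω.
I = 2.325 A
2.325 A × (1 mA / 0.001000 A) = 2325 mA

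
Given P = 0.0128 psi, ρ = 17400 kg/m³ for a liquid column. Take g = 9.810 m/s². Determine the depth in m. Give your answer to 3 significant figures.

Solving P = ρ·g·h for h: h = P/(ρ·g).
P = 0.0128 psi = 88.25 Pa; ρ = 17400 kg/m³; g = 9.810 m/s².
h = 5.170×10^-4 m

5.17×10^-4 m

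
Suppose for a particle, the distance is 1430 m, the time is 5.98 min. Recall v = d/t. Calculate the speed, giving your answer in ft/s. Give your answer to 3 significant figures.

13.1 ft/s

v is given directly by: v = d/t.
d = 1430 m; t = 5.98 min = 358.8 s.
v = 3.986 m/s
3.986 m/s × (1 ft/s / 0.3048 m/s) = 13.08 ft/s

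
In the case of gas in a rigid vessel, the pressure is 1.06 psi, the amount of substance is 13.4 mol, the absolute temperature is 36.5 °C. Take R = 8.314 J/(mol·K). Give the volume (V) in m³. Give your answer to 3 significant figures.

From the ideal-gas law: V = nRT/P.
P = 1.06 psi = 7308 Pa; n = 13.4 mol; T = 36.5 °C = 309.6 K; R = 8.314 J/(mol·K).
V = 4.720 m³

4.72 m³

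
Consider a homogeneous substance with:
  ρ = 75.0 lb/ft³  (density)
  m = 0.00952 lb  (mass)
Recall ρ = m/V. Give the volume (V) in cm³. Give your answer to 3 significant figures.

3.59 cm³

Solving ρ = m/V for V: V = m/ρ.
ρ = 75.0 lb/ft³ = 1201 kg/m³; m = 0.00952 lb = 0.004318 kg.
V = 3.594×10^-6 m³
3.594×10^-6 m³ × (1 cm³ / 1.000×10^-6 m³) = 3.594 cm³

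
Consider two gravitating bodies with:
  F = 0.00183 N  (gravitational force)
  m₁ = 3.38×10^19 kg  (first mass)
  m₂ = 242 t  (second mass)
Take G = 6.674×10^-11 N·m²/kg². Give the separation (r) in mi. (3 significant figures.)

Solving F = G·m₁·m₂/r² for r: r = √(G·m₁m₂/F).
F = 0.00183 N; m₁ = 3.38×10^19 kg; m₂ = 242 t = 2.420×10^5 kg; G = 6.674×10^-11 N·m²/kg².
r = 5.462×10^8 m
5.462×10^8 m × (1 mi / 1609 m) = 3.394×10^5 mi

3.39×10^5 mi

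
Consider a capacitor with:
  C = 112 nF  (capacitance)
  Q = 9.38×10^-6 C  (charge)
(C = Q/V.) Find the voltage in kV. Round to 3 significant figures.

0.0837 kV

Rearranging C = Q/V for V: V = Q/C.
C = 112 nF = 1.120×10^-7 F; Q = 9.38×10^-6 C.
V = 83.75 V
83.75 V × (1 kV / 1000 V) = 0.08375 kV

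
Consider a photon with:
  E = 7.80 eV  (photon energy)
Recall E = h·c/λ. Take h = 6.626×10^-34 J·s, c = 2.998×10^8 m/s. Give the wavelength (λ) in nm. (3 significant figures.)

Rearranging E = h·c/λ for λ: λ = hc/E.
E = 7.80 eV = 1.250×10^-18 J; h = 6.626×10^-34 J·s; c = 2.998×10^8 m/s.
λ = 1.590×10^-7 m
1.590×10^-7 m × (1 nm / 1.000×10^-9 m) = 159.0 nm

159 nm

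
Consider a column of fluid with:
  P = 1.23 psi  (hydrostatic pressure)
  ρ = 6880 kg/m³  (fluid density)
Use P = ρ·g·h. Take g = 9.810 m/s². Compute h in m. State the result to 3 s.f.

Solving P = ρ·g·h for h: h = P/(ρ·g).
P = 1.23 psi = 8481 Pa; ρ = 6880 kg/m³; g = 9.810 m/s².
h = 0.1257 m

0.126 m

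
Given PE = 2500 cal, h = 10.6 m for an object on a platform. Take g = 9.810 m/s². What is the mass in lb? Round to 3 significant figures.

222 lb

Solving PE = m·g·h for m: m = PE/(g·h).
PE = 2500 cal = 10460 J; h = 10.6 m; g = 9.810 m/s².
m = 100.6 kg
100.6 kg × (1 lb / 0.4536 kg) = 221.8 lb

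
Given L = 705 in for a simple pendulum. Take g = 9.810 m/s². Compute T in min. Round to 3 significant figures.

0.141 min

T is given directly by: T = 2π√(L/g).
L = 705 in = 17.91 m; g = 9.810 m/s².
T = 8.489 s
8.489 s × (1 min / 60.00 s) = 0.1415 min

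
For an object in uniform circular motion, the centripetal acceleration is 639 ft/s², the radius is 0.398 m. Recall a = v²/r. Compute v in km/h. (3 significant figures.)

Rearranging a = v²/r for v: v = √(a·r).
a = 639 ft/s² = 194.8 m/s²; r = 0.398 m.
v = 8.804 m/s
8.804 m/s × (1 km/h / 0.2778 m/s) = 31.70 km/h

31.7 km/h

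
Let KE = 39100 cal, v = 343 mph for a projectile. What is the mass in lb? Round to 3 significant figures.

Rearranging: m = 2·KE/v².
KE = 39100 cal = 1.636×10^5 J; v = 343 mph = 153.3 m/s.
m = 13.92 kg
13.92 kg × (1 lb / 0.4536 kg) = 30.68 lb

30.7 lb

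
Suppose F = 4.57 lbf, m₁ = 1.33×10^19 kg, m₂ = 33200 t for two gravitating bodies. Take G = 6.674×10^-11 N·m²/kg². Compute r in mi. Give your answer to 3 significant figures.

23700 mi

From Newton's law of gravitation: r = √(G·m₁m₂/F).
F = 4.57 lbf = 20.33 N; m₁ = 1.33×10^19 kg; m₂ = 33200 t = 3.320×10^7 kg; G = 6.674×10^-11 N·m²/kg².
r = 3.807×10^7 m
3.807×10^7 m × (1 mi / 1609 m) = 23659 mi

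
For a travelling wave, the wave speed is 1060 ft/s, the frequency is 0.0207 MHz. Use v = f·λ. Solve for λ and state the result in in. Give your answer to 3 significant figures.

Rearranging: λ = v/f.
v = 1060 ft/s = 323.1 m/s; f = 0.0207 MHz = 20700 Hz.
λ = 0.01561 m
0.01561 m × (1 in / 0.02540 m) = 0.6145 in

0.614 in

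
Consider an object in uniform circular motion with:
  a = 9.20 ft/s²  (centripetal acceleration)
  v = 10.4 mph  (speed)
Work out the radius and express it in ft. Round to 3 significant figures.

25.3 ft

Rearranging: r = v²/a.
a = 9.20 ft/s² = 2.804 m/s²; v = 10.4 mph = 4.649 m/s.
r = 7.708 m
7.708 m × (1 ft / 0.3048 m) = 25.29 ft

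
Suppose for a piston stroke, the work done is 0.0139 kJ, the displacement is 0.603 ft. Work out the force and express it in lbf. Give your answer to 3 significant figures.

Rearranging: F = W/d.
W = 0.0139 kJ = 13.90 J; d = 0.603 ft = 0.1838 m.
F = 75.63 N  (the unit combination reduces to kg·m/s² = N)
75.63 N × (1 lbf / 4.448 N) = 17.00 lbf

17.0 lbf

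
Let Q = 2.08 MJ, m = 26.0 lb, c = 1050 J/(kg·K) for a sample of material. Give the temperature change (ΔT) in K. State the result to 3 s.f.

168 K

Rearranging Q = m·c·ΔT for ΔT: ΔT = Q/(m·c).
Q = 2.08 MJ = 2.080×10^6 J; m = 26.0 lb = 11.79 kg; c = 1050 J/(kg·K).
ΔT = 168.0 K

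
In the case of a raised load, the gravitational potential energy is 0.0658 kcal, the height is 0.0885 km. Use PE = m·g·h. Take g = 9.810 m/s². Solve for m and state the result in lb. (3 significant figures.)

Rearranging PE = m·g·h for m: m = PE/(g·h).
PE = 0.0658 kcal = 275.3 J; h = 0.0885 km = 88.50 m; g = 9.810 m/s².
m = 0.3171 kg
0.3171 kg × (1 lb / 0.4536 kg) = 0.6991 lb

0.699 lb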